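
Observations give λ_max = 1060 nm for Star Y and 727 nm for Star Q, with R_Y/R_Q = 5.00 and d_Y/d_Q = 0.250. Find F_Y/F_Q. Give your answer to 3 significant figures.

Wien's law: T_Y/T_Q = λ_Q/λ_Y = 727/1060 = 0.6858.
L_Y/L_Q = (R_Y/R_Q)²(T_Y/T_Q)⁴ = (5.00)²(0.6858)⁴ = 5.532.
F_Y/F_Q = (L_Y/L_Q)/(d_Y/d_Q)² = 5.532/(0.250)² = 88.51.

88.5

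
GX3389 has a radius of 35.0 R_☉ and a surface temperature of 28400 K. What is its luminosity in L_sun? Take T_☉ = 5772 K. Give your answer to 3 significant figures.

7.18×10^5 L_sun

L/L_☉ = (R/R_☉)² (T/T_☉)⁴ = (35.0)² × (28400/5772)⁴
       = 1225 × (4.920)⁴ = 1225 × 586.1 = 7.180×10^5.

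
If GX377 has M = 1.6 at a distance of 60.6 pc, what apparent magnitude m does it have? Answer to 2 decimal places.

m = M + 5 log₁₀(d/10 pc) = 1.6 + 5 log₁₀(60.6/10)
  = 1.6 + 5 × 0.782 = 1.6 + 3.91 = 5.51.

5.51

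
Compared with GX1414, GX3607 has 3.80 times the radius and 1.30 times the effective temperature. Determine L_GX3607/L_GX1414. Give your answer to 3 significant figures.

From the Stefan–Boltzmann law, L ∝ R²T⁴, so
L_GX3607/L_GX1414 = (R_GX3607/R_GX1414)² (T_GX3607/T_GX1414)⁴ = (3.80)² × (1.30)⁴ = 14.44 × 2.856 = 41.24.

41.2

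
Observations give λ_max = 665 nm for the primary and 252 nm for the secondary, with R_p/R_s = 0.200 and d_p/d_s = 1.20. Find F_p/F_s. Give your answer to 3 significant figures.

Wien's law: T_p/T_s = λ_s/λ_p = 252/665 = 0.3789.
L_p/L_s = (R_p/R_s)²(T_p/T_s)⁴ = (0.200)²(0.3789)⁴ = 8.249×10^-4.
F_p/F_s = (L_p/L_s)/(d_p/d_s)² = 8.249×10^-4/(1.20)² = 5.728×10^-4.

5.73×10^-4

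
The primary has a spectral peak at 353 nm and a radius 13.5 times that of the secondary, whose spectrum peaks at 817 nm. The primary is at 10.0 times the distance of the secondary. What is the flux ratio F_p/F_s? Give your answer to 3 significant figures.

52.3

Wien's law: T_p/T_s = λ_s/λ_p = 817/353 = 2.314.
L_p/L_s = (R_p/R_s)²(T_p/T_s)⁴ = (13.5)²(2.314)⁴ = 5229.
F_p/F_s = (L_p/L_s)/(d_p/d_s)² = 5229/(10.0)² = 52.29.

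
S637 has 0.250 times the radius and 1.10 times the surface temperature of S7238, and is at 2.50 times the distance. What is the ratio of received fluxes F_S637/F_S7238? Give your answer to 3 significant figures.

0.0146

L_S637/L_S7238 = (R_S637/R_S7238)²(T_S637/T_S7238)⁴ = (0.250)² × (1.10)⁴ = 0.09151.
F_S637/F_S7238 = (L_S637/L_S7238)/(d_S637/d_S7238)² = 0.09151 / (2.50)² = 0.01464.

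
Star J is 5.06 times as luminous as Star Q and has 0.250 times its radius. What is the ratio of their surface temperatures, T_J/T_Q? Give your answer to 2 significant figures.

L ∝ R²T⁴ gives T ∝ (L/R²)^(1/4), so
T_J/T_Q = (5.06 / 0.250²)^(1/4) = (80.96)^(1/4) = 3.000.

3.0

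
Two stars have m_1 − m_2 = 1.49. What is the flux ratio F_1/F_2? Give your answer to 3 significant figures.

F_1/F_2 = 10^(−(m_1 − m_2)/2.5) = 10^(-1.49/2.5) = 10^-0.596 = 0.2535.

0.254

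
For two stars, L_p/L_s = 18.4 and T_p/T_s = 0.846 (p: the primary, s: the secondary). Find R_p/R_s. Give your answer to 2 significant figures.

6.0

L ∝ R²T⁴ gives R ∝ √L / T², so
R_p/R_s = √(18.4) / (0.846)² = 4.290 / 0.7157 = 5.993.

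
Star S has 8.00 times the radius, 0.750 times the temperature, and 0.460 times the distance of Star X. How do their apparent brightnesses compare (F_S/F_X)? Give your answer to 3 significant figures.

95.7

L_S/L_X = (R_S/R_X)²(T_S/T_X)⁴ = (8.00)² × (0.750)⁴ = 20.25.
F_S/F_X = (L_S/L_X)/(d_S/d_X)² = 20.25 / (0.460)² = 95.70.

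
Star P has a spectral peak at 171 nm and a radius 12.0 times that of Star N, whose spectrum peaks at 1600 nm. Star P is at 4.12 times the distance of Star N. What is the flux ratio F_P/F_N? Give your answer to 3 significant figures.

6.50×10^4

Wien's law: T_P/T_N = λ_N/λ_P = 1600/171 = 9.357.
L_P/L_N = (R_P/R_N)²(T_P/T_N)⁴ = (12.0)²(9.357)⁴ = 1.104×10^6.
F_P/F_N = (L_P/L_N)/(d_P/d_N)² = 1.104×10^6/(4.12)² = 6.502×10^4.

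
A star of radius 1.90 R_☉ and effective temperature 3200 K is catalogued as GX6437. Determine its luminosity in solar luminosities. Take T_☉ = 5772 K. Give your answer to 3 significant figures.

L/L_☉ = (R/R_☉)² (T/T_☉)⁴ = (1.90)² × (3200/5772)⁴
       = 3.610 × (0.5544)⁴ = 3.610 × 0.09447 = 0.3410.

0.341 solar luminosities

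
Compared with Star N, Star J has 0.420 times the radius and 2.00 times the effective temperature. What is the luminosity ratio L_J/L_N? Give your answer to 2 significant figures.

2.8

From the Stefan–Boltzmann law, L ∝ R²T⁴, so
L_J/L_N = (R_J/R_N)² (T_J/T_N)⁴ = (0.420)² × (2.00)⁴ = 0.1764 × 16.00 = 2.822.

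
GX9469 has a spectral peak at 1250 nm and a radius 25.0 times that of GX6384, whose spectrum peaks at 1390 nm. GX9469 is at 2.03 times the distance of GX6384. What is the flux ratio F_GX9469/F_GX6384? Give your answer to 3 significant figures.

Wien's law: T_GX9469/T_GX6384 = λ_GX6384/λ_GX9469 = 1390/1250 = 1.112.
L_GX9469/L_GX6384 = (R_GX9469/R_GX6384)²(T_GX9469/T_GX6384)⁴ = (25.0)²(1.112)⁴ = 955.7.
F_GX9469/F_GX6384 = (L_GX9469/L_GX6384)/(d_GX9469/d_GX6384)² = 955.7/(2.03)² = 231.9.

232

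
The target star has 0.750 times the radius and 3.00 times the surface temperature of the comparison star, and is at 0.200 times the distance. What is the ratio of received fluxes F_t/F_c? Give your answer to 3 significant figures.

1.14×10^3

L_t/L_c = (R_t/R_c)²(T_t/T_c)⁴ = (0.750)² × (3.00)⁴ = 45.56.
F_t/F_c = (L_t/L_c)/(d_t/d_c)² = 45.56 / (0.200)² = 1139.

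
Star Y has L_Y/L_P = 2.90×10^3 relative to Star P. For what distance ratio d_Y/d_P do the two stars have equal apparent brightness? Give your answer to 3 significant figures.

Equal flux requires L_Y/d_Y² = L_P/d_P², so d_Y/d_P = √(L_Y/L_P)
= √(2.90×10^3) = 53.85.

53.9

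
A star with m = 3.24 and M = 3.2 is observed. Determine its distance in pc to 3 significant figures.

m − M = 5 log₁₀(d/10 pc)
3.24 − (3.2) = 0.04 = 5 log₁₀(d/10)
d = 10 × 10^(0.04/5) = 10 × 10^0.008 = 10.19 pc.

10.2 pc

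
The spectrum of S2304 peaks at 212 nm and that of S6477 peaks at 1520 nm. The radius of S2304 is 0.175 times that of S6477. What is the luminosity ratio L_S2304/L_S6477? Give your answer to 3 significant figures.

80.9

Wien's law gives T ∝ 1/λ_max, so T_S2304/T_S6477 = λ_S6477/λ_S2304 = 1520/212 = 7.170.
Then L ∝ R²T⁴ gives L_S2304/L_S6477 = (0.175)² × (7.170)⁴ = 0.03062 × 2643 = 80.93.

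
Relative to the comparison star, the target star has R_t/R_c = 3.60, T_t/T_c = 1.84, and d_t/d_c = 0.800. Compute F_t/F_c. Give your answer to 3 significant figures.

232

L_t/L_c = (R_t/R_c)²(T_t/T_c)⁴ = (3.60)² × (1.84)⁴ = 148.6.
F_t/F_c = (L_t/L_c)/(d_t/d_c)² = 148.6 / (0.800)² = 232.1.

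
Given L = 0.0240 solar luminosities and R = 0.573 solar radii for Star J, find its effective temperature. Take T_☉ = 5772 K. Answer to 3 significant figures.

T/T_☉ = (L/L_☉)^(1/4) / (R/R_☉)^(1/2)
T = 5772 × (0.0240)^(1/4) / √(0.573) = 5772 × 0.3936 / 0.7570 = 3001 K.

3.00×10^3 K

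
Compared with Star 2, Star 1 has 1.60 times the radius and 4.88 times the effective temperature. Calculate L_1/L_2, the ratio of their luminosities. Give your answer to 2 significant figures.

1.5×10^3

From the Stefan–Boltzmann law, L ∝ R²T⁴, so
L_1/L_2 = (R_1/R_2)² (T_1/T_2)⁴ = (1.60)² × (4.88)⁴ = 2.560 × 567.1 = 1452.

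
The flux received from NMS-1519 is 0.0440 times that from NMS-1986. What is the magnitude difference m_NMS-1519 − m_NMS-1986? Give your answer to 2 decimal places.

m_NMS-1519 − m_NMS-1986 = −2.5 log₁₀(F_NMS-1519/F_NMS-1986) = −2.5 log₁₀(0.0440) = −2.5 × (-1.357) = 3.391.

3.39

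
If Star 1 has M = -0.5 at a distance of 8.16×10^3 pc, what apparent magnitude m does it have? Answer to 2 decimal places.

m = M + 5 log₁₀(d/10 pc) = -0.5 + 5 log₁₀(8.16×10^3/10)
  = -0.5 + 5 × 2.912 = -0.5 + 14.56 = 14.06.

14.06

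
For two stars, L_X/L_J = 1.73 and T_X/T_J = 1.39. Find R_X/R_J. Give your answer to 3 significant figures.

L ∝ R²T⁴ gives R ∝ √L / T², so
R_X/R_J = √(1.73) / (1.39)² = 1.315 / 1.932 = 0.6808.

0.681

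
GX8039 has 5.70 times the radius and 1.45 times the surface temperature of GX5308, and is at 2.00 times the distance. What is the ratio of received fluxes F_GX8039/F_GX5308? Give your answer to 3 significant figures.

35.9

L_GX8039/L_GX5308 = (R_GX8039/R_GX5308)²(T_GX8039/T_GX5308)⁴ = (5.70)² × (1.45)⁴ = 143.6.
F_GX8039/F_GX5308 = (L_GX8039/L_GX5308)/(d_GX8039/d_GX5308)² = 143.6 / (2.00)² = 35.91.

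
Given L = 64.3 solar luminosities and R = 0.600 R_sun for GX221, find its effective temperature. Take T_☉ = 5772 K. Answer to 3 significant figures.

2.11×10^4 K

T/T_☉ = (L/L_☉)^(1/4) / (R/R_☉)^(1/2)
T = 5772 × (64.3)^(1/4) / √(0.600) = 5772 × 2.832 / 0.7746 = 2.110×10^4 K.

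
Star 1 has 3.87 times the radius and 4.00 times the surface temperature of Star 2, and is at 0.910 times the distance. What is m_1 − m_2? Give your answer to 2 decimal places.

L_1/L_2 = (3.87)²(4.00)⁴ = 3834.
F_1/F_2 = (L_1/L_2)/(d_1/d_2)² = 3834/0.8281 = 4630.
m_1 − m_2 = −2.5 log₁₀(4630) = -9.16.

-9.16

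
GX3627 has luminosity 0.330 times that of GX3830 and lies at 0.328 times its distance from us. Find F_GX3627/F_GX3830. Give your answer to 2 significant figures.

3.1

F = L/(4πd²), so F_GX3627/F_GX3830 = (L_GX3627/L_GX3830) / (d_GX3627/d_GX3830)²
= 0.330 / (0.328)² = 0.330 / 0.1076 = 3.067.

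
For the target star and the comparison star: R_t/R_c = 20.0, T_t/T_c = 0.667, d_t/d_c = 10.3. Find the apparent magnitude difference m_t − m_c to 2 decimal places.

L_t/L_c = (20.0)²(0.667)⁴ = 79.17.
F_t/F_c = (L_t/L_c)/(d_t/d_c)² = 79.17/106.1 = 0.7463.
m_t − m_c = −2.5 log₁₀(0.7463) = 0.32.

0.32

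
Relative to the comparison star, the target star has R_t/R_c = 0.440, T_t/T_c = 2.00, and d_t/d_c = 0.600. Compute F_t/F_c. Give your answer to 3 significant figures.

L_t/L_c = (R_t/R_c)²(T_t/T_c)⁴ = (0.440)² × (2.00)⁴ = 3.098.
F_t/F_c = (L_t/L_c)/(d_t/d_c)² = 3.098 / (0.600)² = 8.604.

8.60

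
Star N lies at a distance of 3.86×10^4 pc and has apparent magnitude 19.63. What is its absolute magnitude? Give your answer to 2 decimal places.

M = m − 5 log₁₀(d/10 pc) = 19.63 − 5 log₁₀(3.86×10^4/10)
  = 19.63 − 5 × 3.587 = 19.63 − 17.93 = 1.70.

1.70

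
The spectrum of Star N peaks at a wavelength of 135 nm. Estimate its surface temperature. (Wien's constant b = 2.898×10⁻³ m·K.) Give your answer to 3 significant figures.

T = b/λ_max = 2.898×10⁻³ / (135×10⁻⁹) = 2.147×10^4 K.

2.15×10^4 K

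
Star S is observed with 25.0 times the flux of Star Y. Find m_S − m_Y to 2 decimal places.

-3.49

m_S − m_Y = −2.5 log₁₀(F_S/F_Y) = −2.5 log₁₀(25.0) = −2.5 × (1.398) = -3.495.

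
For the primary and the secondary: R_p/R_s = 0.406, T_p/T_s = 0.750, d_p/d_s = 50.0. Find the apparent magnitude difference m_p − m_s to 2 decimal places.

L_p/L_s = (0.406)²(0.750)⁴ = 0.05216.
F_p/F_s = (L_p/L_s)/(d_p/d_s)² = 0.05216/2500 = 2.086×10^-5.
m_p − m_s = −2.5 log₁₀(2.086×10^-5) = 11.70.

11.70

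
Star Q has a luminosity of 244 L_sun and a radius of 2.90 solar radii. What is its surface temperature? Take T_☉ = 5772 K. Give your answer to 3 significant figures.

T/T_☉ = (L/L_☉)^(1/4) / (R/R_☉)^(1/2)
T = 5772 × (244)^(1/4) / √(2.90) = 5772 × 3.952 / 1.703 = 1.340×10^4 K.

1.34×10^4 K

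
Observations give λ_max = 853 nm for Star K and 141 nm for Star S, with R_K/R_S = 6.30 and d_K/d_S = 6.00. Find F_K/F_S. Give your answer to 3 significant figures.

8.23×10^-4

Wien's law: T_K/T_S = λ_S/λ_K = 141/853 = 0.1653.
L_K/L_S = (R_K/R_S)²(T_K/T_S)⁴ = (6.30)²(0.1653)⁴ = 0.02963.
F_K/F_S = (L_K/L_S)/(d_K/d_S)² = 0.02963/(6.00)² = 8.231×10^-4.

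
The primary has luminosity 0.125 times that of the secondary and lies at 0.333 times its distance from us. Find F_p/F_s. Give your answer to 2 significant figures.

F = L/(4πd²), so F_p/F_s = (L_p/L_s) / (d_p/d_s)²
= 0.125 / (0.333)² = 0.125 / 0.1109 = 1.127.

1.1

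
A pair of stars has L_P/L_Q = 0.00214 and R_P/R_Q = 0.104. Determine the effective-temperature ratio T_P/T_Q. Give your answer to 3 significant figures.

0.667

L ∝ R²T⁴ gives T ∝ (L/R²)^(1/4), so
T_P/T_Q = (0.00214 / 0.104²)^(1/4) = (0.1979)^(1/4) = 0.6669.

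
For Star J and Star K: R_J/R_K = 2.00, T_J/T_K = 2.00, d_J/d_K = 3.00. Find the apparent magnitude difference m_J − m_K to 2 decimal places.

L_J/L_K = (2.00)²(2.00)⁴ = 64.00.
F_J/F_K = (L_J/L_K)/(d_J/d_K)² = 64.00/9.000 = 7.111.
m_J − m_K = −2.5 log₁₀(7.111) = -2.13.

-2.13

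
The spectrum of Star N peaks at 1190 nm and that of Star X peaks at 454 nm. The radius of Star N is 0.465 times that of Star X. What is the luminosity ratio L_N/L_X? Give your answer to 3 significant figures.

0.00458

Wien's law gives T ∝ 1/λ_max, so T_N/T_X = λ_X/λ_N = 454/1190 = 0.3815.
Then L ∝ R²T⁴ gives L_N/L_X = (0.465)² × (0.3815)⁴ = 0.2162 × 0.02119 = 0.004581.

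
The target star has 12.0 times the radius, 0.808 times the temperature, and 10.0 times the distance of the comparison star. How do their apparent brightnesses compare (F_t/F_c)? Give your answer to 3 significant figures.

L_t/L_c = (R_t/R_c)²(T_t/T_c)⁴ = (12.0)² × (0.808)⁴ = 61.38.
F_t/F_c = (L_t/L_c)/(d_t/d_c)² = 61.38 / (10.0)² = 0.6138.

0.614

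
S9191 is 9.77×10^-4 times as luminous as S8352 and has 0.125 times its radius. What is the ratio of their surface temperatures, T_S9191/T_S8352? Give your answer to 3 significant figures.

L ∝ R²T⁴ gives T ∝ (L/R²)^(1/4), so
T_S9191/T_S8352 = (9.77×10^-4 / 0.125²)^(1/4) = (0.06253)^(1/4) = 0.5001.

0.500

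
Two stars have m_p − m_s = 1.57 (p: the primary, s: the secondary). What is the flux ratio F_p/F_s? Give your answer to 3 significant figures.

0.236

F_p/F_s = 10^(−(m_p − m_s)/2.5) = 10^(-1.57/2.5) = 10^-0.628 = 0.2355.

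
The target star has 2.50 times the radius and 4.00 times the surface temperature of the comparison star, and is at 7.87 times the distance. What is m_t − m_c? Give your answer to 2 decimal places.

L_t/L_c = (2.50)²(4.00)⁴ = 1600.
F_t/F_c = (L_t/L_c)/(d_t/d_c)² = 1600/61.94 = 25.83.
m_t − m_c = −2.5 log₁₀(25.83) = -3.53.

-3.53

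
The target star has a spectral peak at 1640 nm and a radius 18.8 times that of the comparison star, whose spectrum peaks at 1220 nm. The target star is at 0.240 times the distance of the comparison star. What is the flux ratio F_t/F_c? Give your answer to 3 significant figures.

Wien's law: T_t/T_c = λ_c/λ_t = 1220/1640 = 0.7439.
L_t/L_c = (R_t/R_c)²(T_t/T_c)⁴ = (18.8)²(0.7439)⁴ = 108.2.
F_t/F_c = (L_t/L_c)/(d_t/d_c)² = 108.2/(0.240)² = 1879.

1.88×10^3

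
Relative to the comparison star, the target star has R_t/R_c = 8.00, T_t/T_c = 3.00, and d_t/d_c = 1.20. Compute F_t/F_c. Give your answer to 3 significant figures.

L_t/L_c = (R_t/R_c)²(T_t/T_c)⁴ = (8.00)² × (3.00)⁴ = 5184.
F_t/F_c = (L_t/L_c)/(d_t/d_c)² = 5184 / (1.20)² = 3600.

3.60×10^3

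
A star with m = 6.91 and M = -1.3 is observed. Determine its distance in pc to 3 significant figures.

m − M = 5 log₁₀(d/10 pc)
6.91 − (-1.3) = 8.21 = 5 log₁₀(d/10)
d = 10 × 10^(8.21/5) = 10 × 10^1.642 = 438.5 pc.

439 pc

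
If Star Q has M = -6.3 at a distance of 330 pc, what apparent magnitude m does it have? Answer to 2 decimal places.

1.29

m = M + 5 log₁₀(d/10 pc) = -6.3 + 5 log₁₀(330/10)
  = -6.3 + 5 × 1.519 = -6.3 + 7.59 = 1.29.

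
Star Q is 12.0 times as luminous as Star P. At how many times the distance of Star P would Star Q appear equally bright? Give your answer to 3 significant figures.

3.46

Equal flux requires L_Q/d_Q² = L_P/d_P², so d_Q/d_P = √(L_Q/L_P)
= √(12.0) = 3.464.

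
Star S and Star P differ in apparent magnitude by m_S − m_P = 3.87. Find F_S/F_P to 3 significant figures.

F_S/F_P = 10^(−(m_S − m_P)/2.5) = 10^(-3.87/2.5) = 10^-1.548 = 0.02831.

0.0283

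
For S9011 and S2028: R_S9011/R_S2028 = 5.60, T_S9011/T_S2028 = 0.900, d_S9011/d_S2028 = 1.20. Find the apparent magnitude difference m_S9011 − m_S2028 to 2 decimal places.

L_S9011/L_S2028 = (5.60)²(0.900)⁴ = 20.58.
F_S9011/F_S2028 = (L_S9011/L_S2028)/(d_S9011/d_S2028)² = 20.58/1.440 = 14.29.
m_S9011 − m_S2028 = −2.5 log₁₀(14.29) = -2.89.

-2.89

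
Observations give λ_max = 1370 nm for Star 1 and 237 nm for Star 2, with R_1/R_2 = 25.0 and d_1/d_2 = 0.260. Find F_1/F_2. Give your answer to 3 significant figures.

Wien's law: T_1/T_2 = λ_2/λ_1 = 237/1370 = 0.1730.
L_1/L_2 = (R_1/R_2)²(T_1/T_2)⁴ = (25.0)²(0.1730)⁴ = 0.5597.
F_1/F_2 = (L_1/L_2)/(d_1/d_2)² = 0.5597/(0.260)² = 8.280.

8.28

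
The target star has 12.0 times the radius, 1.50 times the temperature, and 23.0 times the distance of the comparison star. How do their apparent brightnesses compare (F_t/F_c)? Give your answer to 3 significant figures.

L_t/L_c = (R_t/R_c)²(T_t/T_c)⁴ = (12.0)² × (1.50)⁴ = 729.0.
F_t/F_c = (L_t/L_c)/(d_t/d_c)² = 729.0 / (23.0)² = 1.378.

1.38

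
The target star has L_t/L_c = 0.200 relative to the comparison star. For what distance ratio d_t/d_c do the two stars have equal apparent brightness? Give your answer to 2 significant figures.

Equal flux requires L_t/d_t² = L_c/d_c², so d_t/d_c = √(L_t/L_c)
= √(0.200) = 0.4472.

0.45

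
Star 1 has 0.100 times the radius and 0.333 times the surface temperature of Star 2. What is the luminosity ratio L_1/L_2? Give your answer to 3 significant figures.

From the Stefan–Boltzmann law, L ∝ R²T⁴, so
L_1/L_2 = (R_1/R_2)² (T_1/T_2)⁴ = (0.100)² × (0.333)⁴ = 0.01000 × 0.01230 = 1.230×10^-4.

1.23×10^-4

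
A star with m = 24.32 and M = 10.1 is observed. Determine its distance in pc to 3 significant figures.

m − M = 5 log₁₀(d/10 pc)
24.32 − (10.1) = 14.22 = 5 log₁₀(d/10)
d = 10 × 10^(14.22/5) = 10 × 10^2.844 = 6982 pc.

6.98×10^3 pc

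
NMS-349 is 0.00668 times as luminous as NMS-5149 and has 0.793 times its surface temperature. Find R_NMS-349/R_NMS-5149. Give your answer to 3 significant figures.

L ∝ R²T⁴ gives R ∝ √L / T², so
R_NMS-349/R_NMS-5149 = √(0.00668) / (0.793)² = 0.08173 / 0.6288 = 0.1300.

0.130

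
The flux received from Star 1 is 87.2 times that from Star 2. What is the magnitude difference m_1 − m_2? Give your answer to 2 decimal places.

-4.85

m_1 − m_2 = −2.5 log₁₀(F_1/F_2) = −2.5 log₁₀(87.2) = −2.5 × (1.941) = -4.851.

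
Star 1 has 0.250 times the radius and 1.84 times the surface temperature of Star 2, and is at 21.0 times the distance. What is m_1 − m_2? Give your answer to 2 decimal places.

L_1/L_2 = (0.250)²(1.84)⁴ = 0.7164.
F_1/F_2 = (L_1/L_2)/(d_1/d_2)² = 0.7164/441.0 = 0.001624.
m_1 − m_2 = −2.5 log₁₀(0.001624) = 6.97.

6.97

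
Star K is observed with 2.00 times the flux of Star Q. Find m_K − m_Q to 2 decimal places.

m_K − m_Q = −2.5 log₁₀(F_K/F_Q) = −2.5 log₁₀(2.00) = −2.5 × (0.301) = -0.753.

-0.75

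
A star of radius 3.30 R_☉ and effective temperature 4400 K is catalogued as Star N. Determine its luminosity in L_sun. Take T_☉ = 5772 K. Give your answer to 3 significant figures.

L/L_☉ = (R/R_☉)² (T/T_☉)⁴ = (3.30)² × (4400/5772)⁴
       = 10.89 × (0.7623)⁴ = 10.89 × 0.3377 = 3.677.

3.68 L_sun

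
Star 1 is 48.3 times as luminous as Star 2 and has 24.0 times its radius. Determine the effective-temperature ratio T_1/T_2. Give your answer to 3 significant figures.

L ∝ R²T⁴ gives T ∝ (L/R²)^(1/4), so
T_1/T_2 = (48.3 / 24.0²)^(1/4) = (0.08385)^(1/4) = 0.5381.

0.538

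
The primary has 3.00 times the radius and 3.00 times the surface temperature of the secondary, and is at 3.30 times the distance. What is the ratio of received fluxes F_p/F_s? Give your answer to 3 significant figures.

66.9

L_p/L_s = (R_p/R_s)²(T_p/T_s)⁴ = (3.00)² × (3.00)⁴ = 729.0.
F_p/F_s = (L_p/L_s)/(d_p/d_s)² = 729.0 / (3.30)² = 66.94.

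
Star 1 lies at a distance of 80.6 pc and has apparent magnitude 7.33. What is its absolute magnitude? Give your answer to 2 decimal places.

2.80

M = m − 5 log₁₀(d/10 pc) = 7.33 − 5 log₁₀(80.6/10)
  = 7.33 − 5 × 0.906 = 7.33 − 4.53 = 2.80.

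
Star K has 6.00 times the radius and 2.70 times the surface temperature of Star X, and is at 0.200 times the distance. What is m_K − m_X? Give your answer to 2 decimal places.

-11.70

L_K/L_X = (6.00)²(2.70)⁴ = 1913.
F_K/F_X = (L_K/L_X)/(d_K/d_X)² = 1913/0.04000 = 4.783×10^4.
m_K − m_X = −2.5 log₁₀(4.783×10^4) = -11.70.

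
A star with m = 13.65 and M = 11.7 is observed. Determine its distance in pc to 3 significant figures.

24.5 pc

m − M = 5 log₁₀(d/10 pc)
13.65 − (11.7) = 1.95 = 5 log₁₀(d/10)
d = 10 × 10^(1.95/5) = 10 × 10^0.390 = 24.55 pc.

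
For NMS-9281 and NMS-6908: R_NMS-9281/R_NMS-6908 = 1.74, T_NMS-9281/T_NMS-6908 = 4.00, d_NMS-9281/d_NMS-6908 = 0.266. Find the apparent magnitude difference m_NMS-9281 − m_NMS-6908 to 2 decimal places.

-10.10

L_NMS-9281/L_NMS-6908 = (1.74)²(4.00)⁴ = 775.1.
F_NMS-9281/F_NMS-6908 = (L_NMS-9281/L_NMS-6908)/(d_NMS-9281/d_NMS-6908)² = 775.1/0.07076 = 1.095×10^4.
m_NMS-9281 − m_NMS-6908 = −2.5 log₁₀(1.095×10^4) = -10.10.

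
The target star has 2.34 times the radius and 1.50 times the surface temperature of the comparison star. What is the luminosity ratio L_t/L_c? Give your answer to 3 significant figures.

27.7

From the Stefan–Boltzmann law, L ∝ R²T⁴, so
L_t/L_c = (R_t/R_c)² (T_t/T_c)⁴ = (2.34)² × (1.50)⁴ = 5.476 × 5.062 = 27.72.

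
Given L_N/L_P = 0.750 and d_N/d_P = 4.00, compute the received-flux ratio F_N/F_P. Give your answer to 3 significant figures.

F = L/(4πd²), so F_N/F_P = (L_N/L_P) / (d_N/d_P)²
= 0.750 / (4.00)² = 0.750 / 16.00 = 0.04688.

0.0469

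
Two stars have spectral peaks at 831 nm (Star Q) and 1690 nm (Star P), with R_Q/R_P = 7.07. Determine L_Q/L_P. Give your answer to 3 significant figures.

Wien's law gives T ∝ 1/λ_max, so T_Q/T_P = λ_P/λ_Q = 1690/831 = 2.034.
Then L ∝ R²T⁴ gives L_Q/L_P = (7.07)² × (2.034)⁴ = 49.98 × 17.11 = 855.0.

855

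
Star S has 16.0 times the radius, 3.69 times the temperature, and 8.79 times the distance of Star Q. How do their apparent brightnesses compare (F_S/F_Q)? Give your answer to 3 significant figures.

L_S/L_Q = (R_S/R_Q)²(T_S/T_Q)⁴ = (16.0)² × (3.69)⁴ = 4.746×10^4.
F_S/F_Q = (L_S/L_Q)/(d_S/d_Q)² = 4.746×10^4 / (8.79)² = 614.3.

614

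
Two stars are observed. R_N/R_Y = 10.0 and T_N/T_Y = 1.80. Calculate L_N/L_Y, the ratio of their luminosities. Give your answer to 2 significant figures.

From the Stefan–Boltzmann law, L ∝ R²T⁴, so
L_N/L_Y = (R_N/R_Y)² (T_N/T_Y)⁴ = (10.0)² × (1.80)⁴ = 100.0 × 10.50 = 1050.

1.0×10^3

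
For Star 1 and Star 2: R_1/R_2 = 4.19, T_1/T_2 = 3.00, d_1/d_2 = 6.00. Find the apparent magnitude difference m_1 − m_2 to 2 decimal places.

-3.99

L_1/L_2 = (4.19)²(3.00)⁴ = 1422.
F_1/F_2 = (L_1/L_2)/(d_1/d_2)² = 1422/36.00 = 39.50.
m_1 − m_2 = −2.5 log₁₀(39.50) = -3.99.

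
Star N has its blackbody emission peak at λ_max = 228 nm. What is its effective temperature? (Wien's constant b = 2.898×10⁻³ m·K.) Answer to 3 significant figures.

1.27×10^4 K

T = b/λ_max = 2.898×10⁻³ / (228×10⁻⁹) = 1.271×10^4 K.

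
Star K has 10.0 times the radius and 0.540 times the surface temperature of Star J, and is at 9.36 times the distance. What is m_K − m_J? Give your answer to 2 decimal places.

L_K/L_J = (10.0)²(0.540)⁴ = 8.503.
F_K/F_J = (L_K/L_J)/(d_K/d_J)² = 8.503/87.61 = 0.09706.
m_K − m_J = −2.5 log₁₀(0.09706) = 2.53.

2.53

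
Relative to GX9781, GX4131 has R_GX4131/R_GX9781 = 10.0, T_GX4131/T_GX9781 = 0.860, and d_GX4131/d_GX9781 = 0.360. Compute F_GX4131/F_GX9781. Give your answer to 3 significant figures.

L_GX4131/L_GX9781 = (R_GX4131/R_GX9781)²(T_GX4131/T_GX9781)⁴ = (10.0)² × (0.860)⁴ = 54.70.
F_GX4131/F_GX9781 = (L_GX4131/L_GX9781)/(d_GX4131/d_GX9781)² = 54.70 / (0.360)² = 422.1.

422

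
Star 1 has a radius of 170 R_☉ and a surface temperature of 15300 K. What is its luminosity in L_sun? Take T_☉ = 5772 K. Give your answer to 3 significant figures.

L/L_☉ = (R/R_☉)² (T/T_☉)⁴ = (170)² × (15300/5772)⁴
       = 2.890×10^4 × (2.651)⁴ = 2.890×10^4 × 49.37 = 1.427×10^6.

1.43×10^6 L_sun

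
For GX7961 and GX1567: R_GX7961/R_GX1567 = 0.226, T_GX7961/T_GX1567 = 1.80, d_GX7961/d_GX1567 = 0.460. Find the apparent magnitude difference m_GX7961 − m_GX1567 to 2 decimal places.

-1.01

L_GX7961/L_GX1567 = (0.226)²(1.80)⁴ = 0.5362.
F_GX7961/F_GX1567 = (L_GX7961/L_GX1567)/(d_GX7961/d_GX1567)² = 0.5362/0.2116 = 2.534.
m_GX7961 − m_GX1567 = −2.5 log₁₀(2.534) = -1.01.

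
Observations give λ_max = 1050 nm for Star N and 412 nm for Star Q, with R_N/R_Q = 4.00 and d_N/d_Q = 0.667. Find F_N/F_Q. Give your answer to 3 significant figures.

Wien's law: T_N/T_Q = λ_Q/λ_N = 412/1050 = 0.3924.
L_N/L_Q = (R_N/R_Q)²(T_N/T_Q)⁴ = (4.00)²(0.3924)⁴ = 0.3793.
F_N/F_Q = (L_N/L_Q)/(d_N/d_Q)² = 0.3793/(0.667)² = 0.8525.

0.853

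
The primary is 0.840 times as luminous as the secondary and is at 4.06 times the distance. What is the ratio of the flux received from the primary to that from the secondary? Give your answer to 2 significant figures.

F = L/(4πd²), so F_p/F_s = (L_p/L_s) / (d_p/d_s)²
= 0.840 / (4.06)² = 0.840 / 16.48 = 0.05096.

0.051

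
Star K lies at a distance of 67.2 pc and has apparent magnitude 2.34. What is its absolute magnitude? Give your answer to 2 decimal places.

-1.80

M = m − 5 log₁₀(d/10 pc) = 2.34 − 5 log₁₀(67.2/10)
  = 2.34 − 5 × 0.827 = 2.34 − 4.14 = -1.80.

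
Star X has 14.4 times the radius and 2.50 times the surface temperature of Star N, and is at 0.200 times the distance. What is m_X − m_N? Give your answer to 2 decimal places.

L_X/L_N = (14.4)²(2.50)⁴ = 8100.
F_X/F_N = (L_X/L_N)/(d_X/d_N)² = 8100/0.04000 = 2.025×10^5.
m_X − m_N = −2.5 log₁₀(2.025×10^5) = -13.27.

-13.27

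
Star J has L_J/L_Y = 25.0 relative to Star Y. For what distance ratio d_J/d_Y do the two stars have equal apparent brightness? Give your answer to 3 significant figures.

Equal flux requires L_J/d_J² = L_Y/d_Y², so d_J/d_Y = √(L_J/L_Y)
= √(25.0) = 5.000.

5.00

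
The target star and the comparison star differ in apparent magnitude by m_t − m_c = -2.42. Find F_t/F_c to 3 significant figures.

9.29

F_t/F_c = 10^(−(m_t − m_c)/2.5) = 10^(2.42/2.5) = 10^0.968 = 9.290.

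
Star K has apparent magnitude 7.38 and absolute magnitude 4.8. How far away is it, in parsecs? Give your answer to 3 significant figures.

m − M = 5 log₁₀(d/10 pc)
7.38 − (4.8) = 2.58 = 5 log₁₀(d/10)
d = 10 × 10^(2.58/5) = 10 × 10^0.516 = 32.81 pc.

32.8 pc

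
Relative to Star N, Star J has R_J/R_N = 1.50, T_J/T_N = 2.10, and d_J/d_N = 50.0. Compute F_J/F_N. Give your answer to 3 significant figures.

L_J/L_N = (R_J/R_N)²(T_J/T_N)⁴ = (1.50)² × (2.10)⁴ = 43.76.
F_J/F_N = (L_J/L_N)/(d_J/d_N)² = 43.76 / (50.0)² = 0.01750.

0.0175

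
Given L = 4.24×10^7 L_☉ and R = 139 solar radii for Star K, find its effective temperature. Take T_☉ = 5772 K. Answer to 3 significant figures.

T/T_☉ = (L/L_☉)^(1/4) / (R/R_☉)^(1/2)
T = 5772 × (4.24×10^7)^(1/4) / √(139) = 5772 × 80.69 / 11.79 = 3.951×10^4 K.

3.95×10^4 K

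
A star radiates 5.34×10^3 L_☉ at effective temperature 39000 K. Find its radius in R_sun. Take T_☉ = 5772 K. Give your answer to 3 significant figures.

R/R_☉ = √(L/L_☉) / (T/T_☉)² = √(5.34×10^3) / (6.757)²
       = 73.08 / 45.65 = 1.601.

1.60 R_sun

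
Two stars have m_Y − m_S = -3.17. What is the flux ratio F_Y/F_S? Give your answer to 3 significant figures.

F_Y/F_S = 10^(−(m_Y − m_S)/2.5) = 10^(3.17/2.5) = 10^1.268 = 18.54.

18.5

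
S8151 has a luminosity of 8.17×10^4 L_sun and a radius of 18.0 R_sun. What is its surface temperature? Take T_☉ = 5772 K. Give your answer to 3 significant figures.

2.30×10^4 K

T/T_☉ = (L/L_☉)^(1/4) / (R/R_☉)^(1/2)
T = 5772 × (8.17×10^4)^(1/4) / √(18.0) = 5772 × 16.91 / 4.243 = 2.300×10^4 K.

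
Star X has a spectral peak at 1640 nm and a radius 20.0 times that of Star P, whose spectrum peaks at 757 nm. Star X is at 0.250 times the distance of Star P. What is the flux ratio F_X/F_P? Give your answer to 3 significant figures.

291

Wien's law: T_X/T_P = λ_P/λ_X = 757/1640 = 0.4616.
L_X/L_P = (R_X/R_P)²(T_X/T_P)⁴ = (20.0)²(0.4616)⁴ = 18.16.
F_X/F_P = (L_X/L_P)/(d_X/d_P)² = 18.16/(0.250)² = 290.5.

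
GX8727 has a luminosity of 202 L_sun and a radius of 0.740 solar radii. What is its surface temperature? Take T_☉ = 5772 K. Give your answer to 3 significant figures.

2.53×10^4 K

T/T_☉ = (L/L_☉)^(1/4) / (R/R_☉)^(1/2)
T = 5772 × (202)^(1/4) / √(0.740) = 5772 × 3.770 / 0.8602 = 2.530×10^4 K.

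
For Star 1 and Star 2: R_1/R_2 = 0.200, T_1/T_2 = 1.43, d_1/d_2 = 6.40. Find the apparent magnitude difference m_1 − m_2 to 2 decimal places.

5.97

L_1/L_2 = (0.200)²(1.43)⁴ = 0.1673.
F_1/F_2 = (L_1/L_2)/(d_1/d_2)² = 0.1673/40.96 = 0.004084.
m_1 − m_2 = −2.5 log₁₀(0.004084) = 5.97.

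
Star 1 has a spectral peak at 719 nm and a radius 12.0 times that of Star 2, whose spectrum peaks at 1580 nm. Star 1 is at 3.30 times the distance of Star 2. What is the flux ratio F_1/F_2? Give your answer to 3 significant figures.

308

Wien's law: T_1/T_2 = λ_2/λ_1 = 1580/719 = 2.197.
L_1/L_2 = (R_1/R_2)²(T_1/T_2)⁴ = (12.0)²(2.197)⁴ = 3358.
F_1/F_2 = (L_1/L_2)/(d_1/d_2)² = 3358/(3.30)² = 308.4.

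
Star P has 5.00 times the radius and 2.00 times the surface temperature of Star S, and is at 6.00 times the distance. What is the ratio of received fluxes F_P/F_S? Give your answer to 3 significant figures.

11.1

L_P/L_S = (R_P/R_S)²(T_P/T_S)⁴ = (5.00)² × (2.00)⁴ = 400.0.
F_P/F_S = (L_P/L_S)/(d_P/d_S)² = 400.0 / (6.00)² = 11.11.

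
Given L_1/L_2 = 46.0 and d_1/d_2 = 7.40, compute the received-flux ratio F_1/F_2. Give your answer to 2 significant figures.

0.84

F = L/(4πd²), so F_1/F_2 = (L_1/L_2) / (d_1/d_2)²
= 46.0 / (7.40)² = 46.0 / 54.76 = 0.8400.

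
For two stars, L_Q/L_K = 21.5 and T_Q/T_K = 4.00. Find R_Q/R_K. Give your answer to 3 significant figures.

L ∝ R²T⁴ gives R ∝ √L / T², so
R_Q/R_K = √(21.5) / (4.00)² = 4.637 / 16.00 = 0.2898.

0.290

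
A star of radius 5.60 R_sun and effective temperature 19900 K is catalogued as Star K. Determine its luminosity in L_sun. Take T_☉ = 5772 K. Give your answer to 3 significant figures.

L/L_☉ = (R/R_☉)² (T/T_☉)⁴ = (5.60)² × (19900/5772)⁴
       = 31.36 × (3.448)⁴ = 31.36 × 141.3 = 4431.

4.43×10^3 L_sun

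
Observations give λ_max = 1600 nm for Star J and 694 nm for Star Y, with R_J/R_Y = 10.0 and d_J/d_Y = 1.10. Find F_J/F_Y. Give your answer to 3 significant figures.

Wien's law: T_J/T_Y = λ_Y/λ_J = 694/1600 = 0.4338.
L_J/L_Y = (R_J/R_Y)²(T_J/T_Y)⁴ = (10.0)²(0.4338)⁴ = 3.540.
F_J/F_Y = (L_J/L_Y)/(d_J/d_Y)² = 3.540/(1.10)² = 2.925.

2.93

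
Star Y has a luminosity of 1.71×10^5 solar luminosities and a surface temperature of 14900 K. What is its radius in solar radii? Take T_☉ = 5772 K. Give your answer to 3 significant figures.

R/R_☉ = √(L/L_☉) / (T/T_☉)² = √(1.71×10^5) / (2.581)²
       = 413.5 / 6.664 = 62.06.

62.1 solar radii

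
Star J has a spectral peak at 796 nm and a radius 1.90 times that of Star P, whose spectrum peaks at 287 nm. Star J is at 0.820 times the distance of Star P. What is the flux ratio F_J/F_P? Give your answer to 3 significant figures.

Wien's law: T_J/T_P = λ_P/λ_J = 287/796 = 0.3606.
L_J/L_P = (R_J/R_P)²(T_J/T_P)⁴ = (1.90)²(0.3606)⁴ = 0.06101.
F_J/F_P = (L_J/L_P)/(d_J/d_P)² = 0.06101/(0.820)² = 0.09073.

0.0907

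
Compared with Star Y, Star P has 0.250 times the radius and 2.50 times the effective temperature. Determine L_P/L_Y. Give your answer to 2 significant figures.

From the Stefan–Boltzmann law, L ∝ R²T⁴, so
L_P/L_Y = (R_P/R_Y)² (T_P/T_Y)⁴ = (0.250)² × (2.50)⁴ = 0.06250 × 39.06 = 2.441.

2.4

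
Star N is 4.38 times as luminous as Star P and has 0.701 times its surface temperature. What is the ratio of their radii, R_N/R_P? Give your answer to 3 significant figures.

L ∝ R²T⁴ gives R ∝ √L / T², so
R_N/R_P = √(4.38) / (0.701)² = 2.093 / 0.4914 = 4.259.

4.26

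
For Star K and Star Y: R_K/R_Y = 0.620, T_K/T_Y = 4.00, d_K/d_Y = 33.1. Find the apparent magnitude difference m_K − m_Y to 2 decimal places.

2.62

L_K/L_Y = (0.620)²(4.00)⁴ = 98.41.
F_K/F_Y = (L_K/L_Y)/(d_K/d_Y)² = 98.41/1096 = 0.08982.
m_K − m_Y = −2.5 log₁₀(0.08982) = 2.62.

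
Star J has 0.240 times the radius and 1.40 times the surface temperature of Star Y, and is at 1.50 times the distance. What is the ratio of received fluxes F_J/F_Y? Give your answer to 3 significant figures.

0.0983

L_J/L_Y = (R_J/R_Y)²(T_J/T_Y)⁴ = (0.240)² × (1.40)⁴ = 0.2213.
F_J/F_Y = (L_J/L_Y)/(d_J/d_Y)² = 0.2213 / (1.50)² = 0.09834.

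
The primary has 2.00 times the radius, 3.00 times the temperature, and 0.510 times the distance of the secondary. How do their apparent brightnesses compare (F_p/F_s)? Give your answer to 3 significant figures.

L_p/L_s = (R_p/R_s)²(T_p/T_s)⁴ = (2.00)² × (3.00)⁴ = 324.0.
F_p/F_s = (L_p/L_s)/(d_p/d_s)² = 324.0 / (0.510)² = 1246.

1.25×10^3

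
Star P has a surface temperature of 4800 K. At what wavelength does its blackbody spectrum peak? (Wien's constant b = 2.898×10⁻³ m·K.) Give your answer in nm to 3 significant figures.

604 nm

λ_max = b/T = 2.898×10⁻³ / 4800 = 6.04×10^-7 m = 603.8 nm.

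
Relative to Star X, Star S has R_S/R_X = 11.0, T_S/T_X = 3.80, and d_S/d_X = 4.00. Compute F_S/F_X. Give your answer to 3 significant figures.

L_S/L_X = (R_S/R_X)²(T_S/T_X)⁴ = (11.0)² × (3.80)⁴ = 2.523×10^4.
F_S/F_X = (L_S/L_X)/(d_S/d_X)² = 2.523×10^4 / (4.00)² = 1577.

1.58×10^3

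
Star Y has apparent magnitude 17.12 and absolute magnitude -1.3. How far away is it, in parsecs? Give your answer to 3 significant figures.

4.83×10^4 pc

m − M = 5 log₁₀(d/10 pc)
17.12 − (-1.3) = 18.42 = 5 log₁₀(d/10)
d = 10 × 10^(18.42/5) = 10 × 10^3.684 = 4.831×10^4 pc.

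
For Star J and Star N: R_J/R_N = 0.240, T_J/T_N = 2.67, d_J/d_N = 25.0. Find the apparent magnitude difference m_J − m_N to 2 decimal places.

L_J/L_N = (0.240)²(2.67)⁴ = 2.927.
F_J/F_N = (L_J/L_N)/(d_J/d_N)² = 2.927/625.0 = 0.004684.
m_J − m_N = −2.5 log₁₀(0.004684) = 5.82.

5.82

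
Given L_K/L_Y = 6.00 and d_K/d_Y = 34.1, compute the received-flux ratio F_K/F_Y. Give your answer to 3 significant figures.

F = L/(4πd²), so F_K/F_Y = (L_K/L_Y) / (d_K/d_Y)²
= 6.00 / (34.1)² = 6.00 / 1163 = 0.005160.

0.00516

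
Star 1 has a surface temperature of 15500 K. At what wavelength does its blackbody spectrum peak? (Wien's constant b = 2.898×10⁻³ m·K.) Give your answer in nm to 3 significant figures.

187 nm

λ_max = b/T = 2.898×10⁻³ / 15500 = 1.87×10^-7 m = 187.0 nm.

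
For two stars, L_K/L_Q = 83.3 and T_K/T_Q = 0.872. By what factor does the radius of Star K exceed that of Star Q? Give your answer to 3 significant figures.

12.0

L ∝ R²T⁴ gives R ∝ √L / T², so
R_K/R_Q = √(83.3) / (0.872)² = 9.127 / 0.7604 = 12.00.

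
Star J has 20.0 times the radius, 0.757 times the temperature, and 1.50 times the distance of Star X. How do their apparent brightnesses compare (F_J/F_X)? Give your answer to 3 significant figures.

L_J/L_X = (R_J/R_X)²(T_J/T_X)⁴ = (20.0)² × (0.757)⁴ = 131.4.
F_J/F_X = (L_J/L_X)/(d_J/d_X)² = 131.4 / (1.50)² = 58.38.

58.4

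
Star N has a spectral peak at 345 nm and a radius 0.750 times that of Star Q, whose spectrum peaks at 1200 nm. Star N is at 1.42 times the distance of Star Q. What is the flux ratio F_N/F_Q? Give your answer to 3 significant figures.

Wien's law: T_N/T_Q = λ_Q/λ_N = 1200/345 = 3.478.
L_N/L_Q = (R_N/R_Q)²(T_N/T_Q)⁴ = (0.750)²(3.478)⁴ = 82.33.
F_N/F_Q = (L_N/L_Q)/(d_N/d_Q)² = 82.33/(1.42)² = 40.83.

40.8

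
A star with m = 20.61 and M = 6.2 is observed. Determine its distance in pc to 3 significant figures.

m − M = 5 log₁₀(d/10 pc)
20.61 − (6.2) = 14.41 = 5 log₁₀(d/10)
d = 10 × 10^(14.41/5) = 10 × 10^2.882 = 7621 pc.

7.62×10^3 pc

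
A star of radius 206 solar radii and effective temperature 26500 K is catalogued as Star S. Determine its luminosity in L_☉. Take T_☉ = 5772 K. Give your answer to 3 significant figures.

L/L_☉ = (R/R_☉)² (T/T_☉)⁴ = (206)² × (26500/5772)⁴
       = 4.244×10^4 × (4.591)⁴ = 4.244×10^4 × 444.3 = 1.885×10^7.

1.89×10^7 L_☉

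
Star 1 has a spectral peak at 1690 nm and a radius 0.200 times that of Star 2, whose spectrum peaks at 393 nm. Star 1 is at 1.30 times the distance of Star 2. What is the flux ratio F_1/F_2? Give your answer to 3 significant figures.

6.92×10^-5

Wien's law: T_1/T_2 = λ_2/λ_1 = 393/1690 = 0.2325.
L_1/L_2 = (R_1/R_2)²(T_1/T_2)⁴ = (0.200)²(0.2325)⁴ = 1.170×10^-4.
F_1/F_2 = (L_1/L_2)/(d_1/d_2)² = 1.170×10^-4/(1.30)² = 6.921×10^-5.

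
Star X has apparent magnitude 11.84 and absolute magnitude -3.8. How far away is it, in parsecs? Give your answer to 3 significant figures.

m − M = 5 log₁₀(d/10 pc)
11.84 − (-3.8) = 15.64 = 5 log₁₀(d/10)
d = 10 × 10^(15.64/5) = 10 × 10^3.128 = 1.343×10^4 pc.

1.34×10^4 pc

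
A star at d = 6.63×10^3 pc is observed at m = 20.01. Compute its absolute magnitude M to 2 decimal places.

5.90

M = m − 5 log₁₀(d/10 pc) = 20.01 − 5 log₁₀(6.63×10^3/10)
  = 20.01 − 5 × 2.822 = 20.01 − 14.11 = 5.90.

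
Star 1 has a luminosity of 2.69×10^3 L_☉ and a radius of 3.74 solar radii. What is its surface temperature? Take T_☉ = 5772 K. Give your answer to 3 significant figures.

2.15×10^4 K

T/T_☉ = (L/L_☉)^(1/4) / (R/R_☉)^(1/2)
T = 5772 × (2.69×10^3)^(1/4) / √(3.74) = 5772 × 7.202 / 1.934 = 2.149×10^4 K.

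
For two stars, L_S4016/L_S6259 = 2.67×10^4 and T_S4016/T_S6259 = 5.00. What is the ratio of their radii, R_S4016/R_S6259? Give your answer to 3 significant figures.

6.54

L ∝ R²T⁴ gives R ∝ √L / T², so
R_S4016/R_S6259 = √(2.67×10^4) / (5.00)² = 163.4 / 25.00 = 6.536.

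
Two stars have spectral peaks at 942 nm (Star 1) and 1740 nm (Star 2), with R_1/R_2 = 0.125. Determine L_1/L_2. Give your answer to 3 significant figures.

0.182

Wien's law gives T ∝ 1/λ_max, so T_1/T_2 = λ_2/λ_1 = 1740/942 = 1.847.
Then L ∝ R²T⁴ gives L_1/L_2 = (0.125)² × (1.847)⁴ = 0.01562 × 11.64 = 0.1819.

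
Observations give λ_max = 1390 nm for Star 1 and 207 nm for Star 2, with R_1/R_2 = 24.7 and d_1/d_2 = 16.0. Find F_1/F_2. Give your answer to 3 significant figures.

Wien's law: T_1/T_2 = λ_2/λ_1 = 207/1390 = 0.1489.
L_1/L_2 = (R_1/R_2)²(T_1/T_2)⁴ = (24.7)²(0.1489)⁴ = 0.3001.
F_1/F_2 = (L_1/L_2)/(d_1/d_2)² = 0.3001/(16.0)² = 0.001172.

0.00117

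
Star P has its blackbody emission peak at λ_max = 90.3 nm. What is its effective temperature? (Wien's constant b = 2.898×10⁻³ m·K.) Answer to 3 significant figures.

T = b/λ_max = 2.898×10⁻³ / (90.3×10⁻⁹) = 3.209×10^4 K.

3.21×10^4 K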